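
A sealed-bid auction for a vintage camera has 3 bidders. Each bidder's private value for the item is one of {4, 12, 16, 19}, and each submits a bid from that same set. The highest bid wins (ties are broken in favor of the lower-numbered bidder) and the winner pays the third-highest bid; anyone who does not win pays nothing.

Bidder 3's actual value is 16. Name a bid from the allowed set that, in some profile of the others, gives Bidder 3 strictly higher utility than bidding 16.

Suppose Bidder 1 bids 4 and Bidder 2 bids 16.
Bid 16: loses, pays 0, utility 0.
Bid 19: wins, pays 4, utility 16 - 4 = 12.
So bidding 19 beats truth here (12 > 0).

19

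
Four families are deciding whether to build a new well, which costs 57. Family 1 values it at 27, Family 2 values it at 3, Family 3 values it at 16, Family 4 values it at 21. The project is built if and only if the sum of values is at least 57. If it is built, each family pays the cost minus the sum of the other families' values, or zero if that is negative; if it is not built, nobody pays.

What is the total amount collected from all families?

34

Total value 67 ≥ cost 57, so it is built.
Family 1: others sum to 40; max(0, 57 - 40) = 17.
Family 2: others sum to 64; max(0, 57 - 64) = 0.
Family 3: others sum to 51; max(0, 57 - 51) = 6.
Family 4: others sum to 46; max(0, 57 - 46) = 11.
Total collected = 17 + 0 + 6 + 11 = 34.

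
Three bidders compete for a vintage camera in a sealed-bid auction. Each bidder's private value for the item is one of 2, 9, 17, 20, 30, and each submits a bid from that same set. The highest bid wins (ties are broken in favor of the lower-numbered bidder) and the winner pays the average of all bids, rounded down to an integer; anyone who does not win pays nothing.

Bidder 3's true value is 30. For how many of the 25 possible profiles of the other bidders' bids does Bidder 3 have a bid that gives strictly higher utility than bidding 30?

Others bid (2, 2): truth gives 19; bid 9 gives 26 > 19. Violating.
Others bid (2, 9): truth gives 17; bid 17 gives 21 > 17. Violating.
Others bid (2, 17): truth gives 14; bid 20 gives 17 > 14. Violating.
Others bid (9, 2): truth gives 17; bid 17 gives 21 > 17. Violating.
Others bid (2, 20): truth gives 13; no alternative beats it.
Others bid (2, 30): truth gives 0; no alternative beats it.
(Checking all 25 profiles: 9 have a profitable deviation, 16 do not.)

9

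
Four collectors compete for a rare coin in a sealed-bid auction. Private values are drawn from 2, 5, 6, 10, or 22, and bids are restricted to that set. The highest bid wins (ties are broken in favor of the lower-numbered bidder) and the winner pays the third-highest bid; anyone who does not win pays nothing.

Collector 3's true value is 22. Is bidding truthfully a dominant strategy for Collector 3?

Check each profile of the others' bids and compare truth against every alternative bid.
Others bid (2, 2, 22): truth gives 20, best alternative gives 0.
Others bid (2, 10, 2): truth gives 20, best alternative gives 0.
Others bid (10, 2, 2): truth gives 20, best alternative gives 0.
Others bid (2, 5, 22): truth gives 17, best alternative gives 0.
Others bid (2, 10, 5): truth gives 17, best alternative gives 0.
Others bid (5, 2, 22): truth gives 17, best alternative gives 0.
(Remaining 119 profiles checked similarly; truth is weakly best in each.)
In every case the truthful bid is at least as good as any alternative, so it is a dominant strategy.

Yes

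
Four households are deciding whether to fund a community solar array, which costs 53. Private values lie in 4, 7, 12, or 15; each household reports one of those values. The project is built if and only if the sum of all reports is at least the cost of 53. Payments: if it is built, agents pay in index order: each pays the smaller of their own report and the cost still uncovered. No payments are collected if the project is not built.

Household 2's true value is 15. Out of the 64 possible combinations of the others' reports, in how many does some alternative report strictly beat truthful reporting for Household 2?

Others report (12, 15, 15): truth gives 0; report 12 gives 3 > 0. Violating.
Others report (15, 12, 15): truth gives 0; report 12 gives 3 > 0. Violating.
Others report (15, 15, 12): truth gives 0; report 12 gives 3 > 0. Violating.
Others report (15, 15, 15): truth gives 0; report 12 gives 3 > 0. Violating.
Others report (4, 4, 4): truth gives 0; no alternative beats it.
Others report (4, 4, 7): truth gives 0; no alternative beats it.
(Checking all 64 profiles: 4 have a profitable deviation, 60 do not.)

4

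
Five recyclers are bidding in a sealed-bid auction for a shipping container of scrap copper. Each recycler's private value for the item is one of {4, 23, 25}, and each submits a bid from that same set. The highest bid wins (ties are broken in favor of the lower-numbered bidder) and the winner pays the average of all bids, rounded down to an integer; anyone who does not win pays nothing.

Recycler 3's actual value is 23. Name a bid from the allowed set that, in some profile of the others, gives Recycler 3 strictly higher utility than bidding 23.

Suppose Recycler 1 bids 4, Recycler 2 bids 4, Recycler 4 bids 4 and Recycler 5 bids 25.
Bid 23: loses, pays 0, utility 0.
Bid 25: wins, pays 12, utility 23 - 12 = 11.
So bidding 25 beats truth here (11 > 0).

25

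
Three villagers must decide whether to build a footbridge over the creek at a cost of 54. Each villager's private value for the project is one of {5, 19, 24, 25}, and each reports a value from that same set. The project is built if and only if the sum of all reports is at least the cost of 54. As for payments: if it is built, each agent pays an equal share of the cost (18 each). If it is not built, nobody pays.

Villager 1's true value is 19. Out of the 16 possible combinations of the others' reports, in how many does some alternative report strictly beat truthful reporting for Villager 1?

4

Others report (5, 24): truth gives 0; report 25 gives 1 > 0. Violating.
Others report (5, 25): truth gives 0; report 24 gives 1 > 0. Violating.
Others report (24, 5): truth gives 0; report 25 gives 1 > 0. Violating.
Others report (25, 5): truth gives 0; report 24 gives 1 > 0. Violating.
Others report (5, 5): truth gives 0; no alternative beats it.
Others report (5, 19): truth gives 0; no alternative beats it.
(Checking all 16 profiles: 4 have a profitable deviation, 12 do not.)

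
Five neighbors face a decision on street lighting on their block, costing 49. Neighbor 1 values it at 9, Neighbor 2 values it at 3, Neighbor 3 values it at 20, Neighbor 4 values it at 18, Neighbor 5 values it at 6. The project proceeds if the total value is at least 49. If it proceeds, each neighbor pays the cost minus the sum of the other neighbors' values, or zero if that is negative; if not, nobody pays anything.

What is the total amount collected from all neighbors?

26

Total value 56 ≥ cost 49, so it is built.
Neighbor 1: others sum to 47; max(0, 49 - 47) = 2.
Neighbor 2: others sum to 53; max(0, 49 - 53) = 0.
Neighbor 3: others sum to 36; max(0, 49 - 36) = 13.
Neighbor 4: others sum to 38; max(0, 49 - 38) = 11.
Neighbor 5: others sum to 50; max(0, 49 - 50) = 0.
Total collected = 2 + 0 + 13 + 11 + 0 = 26.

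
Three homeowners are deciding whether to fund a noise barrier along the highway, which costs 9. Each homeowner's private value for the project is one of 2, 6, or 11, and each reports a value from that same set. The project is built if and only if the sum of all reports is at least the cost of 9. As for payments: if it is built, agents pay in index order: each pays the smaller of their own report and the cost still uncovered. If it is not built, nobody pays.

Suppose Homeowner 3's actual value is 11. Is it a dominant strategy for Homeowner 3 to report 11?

Check each profile of the others' reports and compare truth against every alternative report.
Others report (2, 11): truth gives 11, best alternative gives 11.
Others report (6, 6): truth gives 11, best alternative gives 11.
Others report (6, 11): truth gives 11, best alternative gives 11.
Others report (11, 2): truth gives 11, best alternative gives 11.
Others report (11, 6): truth gives 11, best alternative gives 11.
Others report (11, 11): truth gives 11, best alternative gives 11.
(Remaining 3 profiles checked similarly; truth is weakly best in each.)
In every case the truthful report is at least as good as any alternative, so it is a dominant strategy.

Yes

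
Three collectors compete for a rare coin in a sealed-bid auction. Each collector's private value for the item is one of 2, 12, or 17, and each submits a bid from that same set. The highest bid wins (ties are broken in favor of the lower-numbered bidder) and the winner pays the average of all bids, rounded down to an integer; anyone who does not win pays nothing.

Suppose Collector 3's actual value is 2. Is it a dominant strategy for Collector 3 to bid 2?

Yes

Check each profile of the others' bids and compare truth against every alternative bid.
Others bid (2, 2): truth gives 0, best alternative gives -3.
Others bid (2, 12): truth gives 0, best alternative gives 0.
Others bid (2, 17): truth gives 0, best alternative gives 0.
Others bid (12, 2): truth gives 0, best alternative gives 0.
Others bid (12, 12): truth gives 0, best alternative gives 0.
Others bid (12, 17): truth gives 0, best alternative gives 0.
(Remaining 3 profiles checked similarly; truth is weakly best in each.)
In every case the truthful bid is at least as good as any alternative, so it is a dominant strategy.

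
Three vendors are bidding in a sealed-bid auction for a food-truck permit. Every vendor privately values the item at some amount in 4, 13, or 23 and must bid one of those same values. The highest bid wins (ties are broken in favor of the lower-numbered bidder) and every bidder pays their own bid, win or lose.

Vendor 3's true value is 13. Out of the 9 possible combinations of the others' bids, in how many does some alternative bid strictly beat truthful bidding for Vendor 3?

Others bid (4, 13): truth gives -13; bid 4 gives -4 > -13. Violating.
Others bid (4, 23): truth gives -13; bid 4 gives -4 > -13. Violating.
Others bid (13, 4): truth gives -13; bid 4 gives -4 > -13. Violating.
Others bid (13, 13): truth gives -13; bid 4 gives -4 > -13. Violating.
Others bid (4, 4): truth gives 0; no alternative beats it.
(Checking all 9 profiles: 8 have a profitable deviation, 1 does not.)

8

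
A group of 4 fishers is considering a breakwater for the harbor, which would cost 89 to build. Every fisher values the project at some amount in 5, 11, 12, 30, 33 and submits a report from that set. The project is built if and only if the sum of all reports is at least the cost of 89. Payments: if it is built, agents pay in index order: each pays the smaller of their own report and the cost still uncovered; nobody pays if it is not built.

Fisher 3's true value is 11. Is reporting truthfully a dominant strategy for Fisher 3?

No

Consider the case where Fisher 1 reports 30, Fisher 2 reports 30 and Fisher 4 reports 30.
Truthful report 11: project built, pays 11, utility 11 - 11 = 0.
Report 5 instead: project built, pays 5, utility 11 - 5 = 6.
Since 6 > 0, reporting 5 is strictly better here, so truthful reporting is not dominant.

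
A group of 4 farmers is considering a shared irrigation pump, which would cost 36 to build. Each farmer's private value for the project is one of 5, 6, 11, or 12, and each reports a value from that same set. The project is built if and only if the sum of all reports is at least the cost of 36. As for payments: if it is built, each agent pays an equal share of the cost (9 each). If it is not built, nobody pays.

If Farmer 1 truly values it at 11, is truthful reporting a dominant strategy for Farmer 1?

Consider the case where Farmer 2 reports 6, Farmer 3 reports 6 and Farmer 4 reports 12.
Truthful report 11: project not built, utility 0.
Report 12 instead: project built, pays 9, utility 11 - 9 = 2.
Since 2 > 0, reporting 12 is strictly better here, so truthful reporting is not dominant.

No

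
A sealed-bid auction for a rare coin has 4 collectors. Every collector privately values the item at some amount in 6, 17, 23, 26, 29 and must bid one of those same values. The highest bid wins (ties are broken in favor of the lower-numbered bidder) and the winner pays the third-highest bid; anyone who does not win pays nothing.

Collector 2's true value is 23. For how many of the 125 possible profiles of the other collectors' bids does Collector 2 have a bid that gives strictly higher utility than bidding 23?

Others bid (6, 6, 26): truth gives 0; bid 26 gives 17 > 0. Violating.
Others bid (6, 6, 29): truth gives 0; bid 29 gives 17 > 0. Violating.
Others bid (6, 17, 26): truth gives 0; bid 26 gives 6 > 0. Violating.
Others bid (6, 17, 29): truth gives 0; bid 29 gives 6 > 0. Violating.
Others bid (6, 6, 6): truth gives 17; no alternative beats it.
Others bid (6, 6, 17): truth gives 17; no alternative beats it.
(Checking all 125 profiles: 24 have a profitable deviation, 101 do not.)

24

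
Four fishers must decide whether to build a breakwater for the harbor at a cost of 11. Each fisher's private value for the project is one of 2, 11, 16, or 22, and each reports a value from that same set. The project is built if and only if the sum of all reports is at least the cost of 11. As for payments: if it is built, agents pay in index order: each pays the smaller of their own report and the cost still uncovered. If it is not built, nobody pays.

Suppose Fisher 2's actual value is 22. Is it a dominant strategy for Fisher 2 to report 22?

No

Consider the case where Fisher 1 reports 2, Fisher 3 reports 2 and Fisher 4 reports 11.
Truthful report 22: project built, pays 9, utility 22 - 9 = 13.
Report 2 instead: project built, pays 2, utility 22 - 2 = 20.
Since 20 > 13, reporting 2 is strictly better here, so truthful reporting is not dominant.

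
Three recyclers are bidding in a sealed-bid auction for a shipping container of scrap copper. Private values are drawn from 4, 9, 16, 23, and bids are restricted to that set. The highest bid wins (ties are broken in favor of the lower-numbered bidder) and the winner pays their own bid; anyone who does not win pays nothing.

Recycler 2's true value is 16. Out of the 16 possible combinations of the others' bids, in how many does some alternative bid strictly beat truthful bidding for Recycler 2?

2

Others bid (4, 4): truth gives 0; bid 9 gives 7 > 0. Violating.
Others bid (4, 9): truth gives 0; bid 9 gives 7 > 0. Violating.
Others bid (4, 16): truth gives 0; no alternative beats it.
Others bid (4, 23): truth gives 0; no alternative beats it.
(Checking all 16 profiles: 2 have a profitable deviation, 14 do not.)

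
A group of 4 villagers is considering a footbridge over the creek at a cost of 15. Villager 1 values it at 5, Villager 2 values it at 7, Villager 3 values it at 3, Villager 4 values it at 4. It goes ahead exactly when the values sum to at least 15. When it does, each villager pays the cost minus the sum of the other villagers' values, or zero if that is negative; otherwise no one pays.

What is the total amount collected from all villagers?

Total value 19 ≥ cost 15, so it is built.
Villager 1: others sum to 14; max(0, 15 - 14) = 1.
Villager 2: others sum to 12; max(0, 15 - 12) = 3.
Villager 3: others sum to 16; max(0, 15 - 16) = 0.
Villager 4: others sum to 15; max(0, 15 - 15) = 0.
Total collected = 1 + 3 + 0 + 0 = 4.

4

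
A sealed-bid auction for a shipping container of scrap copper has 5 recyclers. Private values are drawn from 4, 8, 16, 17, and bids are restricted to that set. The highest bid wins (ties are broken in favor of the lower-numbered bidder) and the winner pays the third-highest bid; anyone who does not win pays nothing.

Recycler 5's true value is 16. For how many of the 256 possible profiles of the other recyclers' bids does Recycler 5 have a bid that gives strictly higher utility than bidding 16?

Others bid (4, 4, 4, 16): truth gives 0; bid 17 gives 12 > 0. Violating.
Others bid (4, 4, 8, 16): truth gives 0; bid 17 gives 8 > 0. Violating.
Others bid (4, 4, 16, 4): truth gives 0; bid 17 gives 12 > 0. Violating.
Others bid (4, 4, 16, 8): truth gives 0; bid 17 gives 8 > 0. Violating.
Others bid (4, 4, 4, 4): truth gives 12; no alternative beats it.
Others bid (4, 4, 4, 8): truth gives 12; no alternative beats it.
(Checking all 256 profiles: 32 have a profitable deviation, 224 do not.)

32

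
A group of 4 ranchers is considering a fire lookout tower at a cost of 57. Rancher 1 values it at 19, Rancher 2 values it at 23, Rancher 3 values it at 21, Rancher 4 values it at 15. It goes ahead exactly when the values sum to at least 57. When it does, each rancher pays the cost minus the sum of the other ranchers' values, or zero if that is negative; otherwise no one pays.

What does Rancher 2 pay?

2

Total value 78 ≥ cost 57, so the project is built.
The other ranchers' values sum to 55.
Cost minus that sum is 57 - 55 = 2.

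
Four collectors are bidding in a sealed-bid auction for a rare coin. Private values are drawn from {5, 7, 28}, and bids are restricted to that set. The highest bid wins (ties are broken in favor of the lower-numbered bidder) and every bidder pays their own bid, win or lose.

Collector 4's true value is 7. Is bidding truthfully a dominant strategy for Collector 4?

Consider the case where Collector 1 bids 5, Collector 2 bids 5 and Collector 3 bids 7.
Truthful bid 7: loses but pays 7, utility -7.
Bid 5 instead: loses but pays 5, utility -5.
Since -5 > -7, bidding 5 is strictly better here, so truthful bidding is not dominant.

No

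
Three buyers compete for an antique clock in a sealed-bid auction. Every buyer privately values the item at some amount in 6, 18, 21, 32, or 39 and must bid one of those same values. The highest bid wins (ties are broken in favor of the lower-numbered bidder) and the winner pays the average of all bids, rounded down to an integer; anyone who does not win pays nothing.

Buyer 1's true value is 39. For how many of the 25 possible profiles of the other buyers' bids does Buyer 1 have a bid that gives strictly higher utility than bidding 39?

Others bid (6, 6): truth gives 22; bid 6 gives 33 > 22. Violating.
Others bid (6, 18): truth gives 18; bid 18 gives 25 > 18. Violating.
Others bid (6, 21): truth gives 17; bid 21 gives 23 > 17. Violating.
Others bid (6, 32): truth gives 14; bid 32 gives 16 > 14. Violating.
Others bid (6, 39): truth gives 11; no alternative beats it.
Others bid (18, 39): truth gives 7; no alternative beats it.
(Checking all 25 profiles: 16 have a profitable deviation, 9 do not.)

16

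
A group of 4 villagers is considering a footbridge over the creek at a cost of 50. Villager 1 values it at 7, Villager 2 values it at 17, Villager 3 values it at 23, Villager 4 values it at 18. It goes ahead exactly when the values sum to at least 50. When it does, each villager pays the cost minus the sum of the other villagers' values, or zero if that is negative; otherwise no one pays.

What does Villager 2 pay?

Total value 65 ≥ cost 50, so the project is built.
The other villagers' values sum to 48.
Cost minus that sum is 50 - 48 = 2.

2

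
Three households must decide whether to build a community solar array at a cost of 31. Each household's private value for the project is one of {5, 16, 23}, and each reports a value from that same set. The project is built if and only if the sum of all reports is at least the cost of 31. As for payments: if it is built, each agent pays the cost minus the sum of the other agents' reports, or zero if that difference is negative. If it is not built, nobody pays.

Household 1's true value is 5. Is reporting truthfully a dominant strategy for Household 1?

Yes

Check each profile of the others' reports and compare truth against every alternative report.
Others report (5, 16): truth gives 0, best alternative gives -5.
Others report (16, 5): truth gives 0, best alternative gives -5.
Others report (16, 16): truth gives 5, best alternative gives 5.
Others report (16, 23): truth gives 5, best alternative gives 5.
Others report (23, 16): truth gives 5, best alternative gives 5.
Others report (23, 23): truth gives 5, best alternative gives 5.
(Remaining 3 profiles checked similarly; truth is weakly best in each.)
In every case the truthful report is at least as good as any alternative, so it is a dominant strategy.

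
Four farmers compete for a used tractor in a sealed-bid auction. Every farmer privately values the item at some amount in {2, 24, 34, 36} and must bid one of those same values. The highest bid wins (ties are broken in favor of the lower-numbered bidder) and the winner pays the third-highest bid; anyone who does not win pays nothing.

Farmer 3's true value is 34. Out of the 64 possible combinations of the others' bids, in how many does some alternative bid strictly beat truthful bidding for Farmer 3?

Others bid (2, 2, 36): truth gives 0; bid 36 gives 32 > 0. Violating.
Others bid (2, 24, 36): truth gives 0; bid 36 gives 10 > 0. Violating.
Others bid (2, 34, 2): truth gives 0; bid 36 gives 32 > 0. Violating.
Others bid (2, 34, 24): truth gives 0; bid 36 gives 10 > 0. Violating.
Others bid (2, 2, 2): truth gives 32; no alternative beats it.
Others bid (2, 2, 24): truth gives 32; no alternative beats it.
(Checking all 64 profiles: 12 have a profitable deviation, 52 do not.)

12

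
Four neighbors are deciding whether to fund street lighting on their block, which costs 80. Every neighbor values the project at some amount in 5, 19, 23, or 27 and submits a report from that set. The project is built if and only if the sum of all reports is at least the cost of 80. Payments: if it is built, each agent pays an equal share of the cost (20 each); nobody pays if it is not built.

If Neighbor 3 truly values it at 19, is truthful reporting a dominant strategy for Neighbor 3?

Consider the case where Neighbor 1 reports 19, Neighbor 2 reports 19 and Neighbor 4 reports 23.
Truthful report 19: project built, pays 20, utility 19 - 20 = -1.
Report 5 instead: project not built, utility 0.
Since 0 > -1, reporting 5 is strictly better here, so truthful reporting is not dominant.

No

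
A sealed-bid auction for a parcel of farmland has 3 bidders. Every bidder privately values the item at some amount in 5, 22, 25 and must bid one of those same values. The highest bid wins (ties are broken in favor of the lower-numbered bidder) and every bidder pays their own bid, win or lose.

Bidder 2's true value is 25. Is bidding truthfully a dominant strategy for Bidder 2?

No

Consider the case where Bidder 1 bids 5 and Bidder 3 bids 5.
Truthful bid 25: wins, pays 25, utility 25 - 25 = 0.
Bid 22 instead: wins, pays 22, utility 25 - 22 = 3.
Since 3 > 0, bidding 22 is strictly better here, so truthful bidding is not dominant.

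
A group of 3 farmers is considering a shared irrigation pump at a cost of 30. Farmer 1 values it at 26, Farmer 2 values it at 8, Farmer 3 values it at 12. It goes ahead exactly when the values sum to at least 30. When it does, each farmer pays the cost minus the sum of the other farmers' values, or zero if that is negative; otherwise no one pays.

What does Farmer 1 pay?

Total value 46 ≥ cost 30, so the project is built.
The other farmers' values sum to 20.
Cost minus that sum is 30 - 20 = 10.

10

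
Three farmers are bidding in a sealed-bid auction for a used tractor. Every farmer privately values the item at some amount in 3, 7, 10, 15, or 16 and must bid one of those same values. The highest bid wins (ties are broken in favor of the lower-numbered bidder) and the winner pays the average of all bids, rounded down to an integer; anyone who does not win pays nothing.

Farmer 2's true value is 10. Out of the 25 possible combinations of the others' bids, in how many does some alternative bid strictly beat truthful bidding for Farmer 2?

3

Others bid (3, 3): truth gives 5; bid 7 gives 6 > 5. Violating.
Others bid (3, 7): truth gives 4; bid 7 gives 5 > 4. Violating.
Others bid (10, 3): truth gives 0; bid 15 gives 1 > 0. Violating.
Others bid (3, 10): truth gives 3; no alternative beats it.
Others bid (3, 15): truth gives 0; no alternative beats it.
(Checking all 25 profiles: 3 have a profitable deviation, 22 do not.)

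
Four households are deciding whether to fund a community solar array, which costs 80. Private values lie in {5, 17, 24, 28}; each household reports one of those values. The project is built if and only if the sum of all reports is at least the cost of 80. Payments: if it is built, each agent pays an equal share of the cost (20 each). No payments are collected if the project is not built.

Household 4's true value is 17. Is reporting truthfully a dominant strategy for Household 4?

No

Consider the case where Household 1 reports 17, Household 2 reports 24 and Household 3 reports 24.
Truthful report 17: project built, pays 20, utility 17 - 20 = -3.
Report 5 instead: project not built, utility 0.
Since 0 > -3, reporting 5 is strictly better here, so truthful reporting is not dominant.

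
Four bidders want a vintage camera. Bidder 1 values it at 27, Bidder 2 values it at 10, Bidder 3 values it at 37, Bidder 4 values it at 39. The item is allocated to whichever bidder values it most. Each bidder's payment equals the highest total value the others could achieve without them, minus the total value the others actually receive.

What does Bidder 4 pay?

37

Bidder 4 has the highest value and receives the item.
Without Bidder 4, the item would go to the next-highest value, 37, so the others could achieve 37.
With Bidder 4 present and winning, the others receive nothing, so their total is 0.
Payment = 37 - 0 = 37.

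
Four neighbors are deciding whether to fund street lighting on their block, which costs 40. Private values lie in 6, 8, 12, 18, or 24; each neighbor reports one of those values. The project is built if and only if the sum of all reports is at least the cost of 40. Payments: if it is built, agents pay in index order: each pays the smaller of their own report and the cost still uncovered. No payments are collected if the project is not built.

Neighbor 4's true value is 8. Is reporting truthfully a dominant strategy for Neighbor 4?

Check each profile of the others' reports and compare truth against every alternative report.
Others report (6, 12, 24): truth gives 8, best alternative gives 8.
Others report (6, 18, 18): truth gives 8, best alternative gives 8.
Others report (6, 18, 24): truth gives 8, best alternative gives 8.
Others report (6, 24, 12): truth gives 8, best alternative gives 8.
Others report (6, 24, 18): truth gives 8, best alternative gives 8.
Others report (6, 24, 24): truth gives 8, best alternative gives 8.
(Remaining 119 profiles checked similarly; truth is weakly best in each.)
In every case the truthful report is at least as good as any alternative, so it is a dominant strategy.

Yes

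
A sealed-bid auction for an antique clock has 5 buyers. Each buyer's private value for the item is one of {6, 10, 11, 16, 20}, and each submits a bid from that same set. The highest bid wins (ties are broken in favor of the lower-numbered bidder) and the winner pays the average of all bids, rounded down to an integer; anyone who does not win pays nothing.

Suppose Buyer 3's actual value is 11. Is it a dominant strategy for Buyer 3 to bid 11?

No

Consider the case where Buyer 1 bids 6, Buyer 2 bids 6, Buyer 4 bids 6 and Buyer 5 bids 6.
Truthful bid 11: wins, pays 7, utility 11 - 7 = 4.
Bid 10 instead: wins, pays 6, utility 11 - 6 = 5.
Since 5 > 4, bidding 10 is strictly better here, so truthful bidding is not dominant.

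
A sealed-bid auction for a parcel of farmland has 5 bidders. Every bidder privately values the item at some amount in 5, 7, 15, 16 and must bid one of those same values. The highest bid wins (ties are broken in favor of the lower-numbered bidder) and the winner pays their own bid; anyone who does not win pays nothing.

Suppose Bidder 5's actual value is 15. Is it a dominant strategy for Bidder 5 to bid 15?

No

Consider the case where Bidder 1 bids 5, Bidder 2 bids 5, Bidder 3 bids 5 and Bidder 4 bids 5.
Truthful bid 15: wins, pays 15, utility 15 - 15 = 0.
Bid 7 instead: wins, pays 7, utility 15 - 7 = 8.
Since 8 > 0, bidding 7 is strictly better here, so truthful bidding is not dominant.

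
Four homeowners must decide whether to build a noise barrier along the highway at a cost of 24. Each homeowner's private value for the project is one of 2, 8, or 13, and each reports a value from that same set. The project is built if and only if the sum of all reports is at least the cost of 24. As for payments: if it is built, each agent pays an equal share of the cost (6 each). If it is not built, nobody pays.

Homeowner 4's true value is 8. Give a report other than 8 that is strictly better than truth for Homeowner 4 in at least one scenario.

Suppose Homeowner 1 reports 2, Homeowner 2 reports 2 and Homeowner 3 reports 8.
Report 8: project not built, utility 0.
Report 13: project built, pays 6, utility 8 - 6 = 2.
So reporting 13 beats truth here (2 > 0).

13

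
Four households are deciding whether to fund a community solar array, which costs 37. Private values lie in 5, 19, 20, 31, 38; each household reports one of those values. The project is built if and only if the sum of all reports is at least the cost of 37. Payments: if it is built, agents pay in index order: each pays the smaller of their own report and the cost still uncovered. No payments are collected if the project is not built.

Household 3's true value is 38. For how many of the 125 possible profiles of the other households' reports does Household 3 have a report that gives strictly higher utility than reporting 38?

20

Others report (5, 5, 19): truth gives 11; report 19 gives 19 > 11. Violating.
Others report (5, 5, 20): truth gives 11; report 19 gives 19 > 11. Violating.
Others report (5, 5, 31): truth gives 11; report 5 gives 33 > 11. Violating.
Others report (5, 5, 38): truth gives 11; report 5 gives 33 > 11. Violating.
Others report (5, 5, 5): truth gives 11; no alternative beats it.
Others report (5, 19, 5): truth gives 25; no alternative beats it.
(Checking all 125 profiles: 20 have a profitable deviation, 105 do not.)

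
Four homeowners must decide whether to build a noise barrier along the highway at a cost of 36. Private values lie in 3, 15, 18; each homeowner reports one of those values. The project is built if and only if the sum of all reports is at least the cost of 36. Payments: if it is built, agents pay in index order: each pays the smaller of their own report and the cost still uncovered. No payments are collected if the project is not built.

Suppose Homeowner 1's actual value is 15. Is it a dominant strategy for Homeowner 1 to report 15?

Consider the case where Homeowner 2 reports 3, Homeowner 3 reports 15 and Homeowner 4 reports 15.
Truthful report 15: project built, pays 15, utility 15 - 15 = 0.
Report 3 instead: project built, pays 3, utility 15 - 3 = 12.
Since 12 > 0, reporting 3 is strictly better here, so truthful reporting is not dominant.

No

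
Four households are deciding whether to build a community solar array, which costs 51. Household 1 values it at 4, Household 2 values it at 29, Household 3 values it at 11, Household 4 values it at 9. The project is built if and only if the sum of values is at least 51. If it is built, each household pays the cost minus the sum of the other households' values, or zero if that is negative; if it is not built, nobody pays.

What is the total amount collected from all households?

Total value 53 ≥ cost 51, so it is built.
Household 1: others sum to 49; max(0, 51 - 49) = 2.
Household 2: others sum to 24; max(0, 51 - 24) = 27.
Household 3: others sum to 42; max(0, 51 - 42) = 9.
Household 4: others sum to 44; max(0, 51 - 44) = 7.
Total collected = 2 + 27 + 9 + 7 = 45.

45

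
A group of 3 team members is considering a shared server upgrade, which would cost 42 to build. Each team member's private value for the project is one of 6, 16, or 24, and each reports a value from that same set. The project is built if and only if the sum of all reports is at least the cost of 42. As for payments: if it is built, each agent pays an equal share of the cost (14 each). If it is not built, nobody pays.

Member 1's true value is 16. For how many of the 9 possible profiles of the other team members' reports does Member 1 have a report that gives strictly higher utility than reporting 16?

2

Others report (6, 16): truth gives 0; report 24 gives 2 > 0. Violating.
Others report (16, 6): truth gives 0; report 24 gives 2 > 0. Violating.
Others report (6, 6): truth gives 0; no alternative beats it.
Others report (6, 24): truth gives 2; no alternative beats it.
(Checking all 9 profiles: 2 have a profitable deviation, 7 do not.)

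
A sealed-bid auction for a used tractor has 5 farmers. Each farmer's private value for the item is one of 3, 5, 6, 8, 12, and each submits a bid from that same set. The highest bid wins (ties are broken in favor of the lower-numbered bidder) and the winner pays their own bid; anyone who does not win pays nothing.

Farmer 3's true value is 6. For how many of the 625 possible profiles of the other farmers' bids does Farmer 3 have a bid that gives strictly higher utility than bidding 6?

4

Others bid (3, 3, 3, 3): truth gives 0; bid 5 gives 1 > 0. Violating.
Others bid (3, 3, 3, 5): truth gives 0; bid 5 gives 1 > 0. Violating.
Others bid (3, 3, 5, 3): truth gives 0; bid 5 gives 1 > 0. Violating.
Others bid (3, 3, 5, 5): truth gives 0; bid 5 gives 1 > 0. Violating.
Others bid (3, 3, 3, 6): truth gives 0; no alternative beats it.
Others bid (3, 3, 3, 8): truth gives 0; no alternative beats it.
(Checking all 625 profiles: 4 have a profitable deviation, 621 do not.)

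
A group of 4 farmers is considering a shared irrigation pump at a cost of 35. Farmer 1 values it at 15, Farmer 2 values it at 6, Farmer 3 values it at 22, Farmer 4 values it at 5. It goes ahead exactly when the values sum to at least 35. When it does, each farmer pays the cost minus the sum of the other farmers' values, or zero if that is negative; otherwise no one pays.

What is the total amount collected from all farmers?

11

Total value 48 ≥ cost 35, so it is built.
Farmer 1: others sum to 33; max(0, 35 - 33) = 2.
Farmer 2: others sum to 42; max(0, 35 - 42) = 0.
Farmer 3: others sum to 26; max(0, 35 - 26) = 9.
Farmer 4: others sum to 43; max(0, 35 - 43) = 0.
Total collected = 2 + 0 + 9 + 0 = 11.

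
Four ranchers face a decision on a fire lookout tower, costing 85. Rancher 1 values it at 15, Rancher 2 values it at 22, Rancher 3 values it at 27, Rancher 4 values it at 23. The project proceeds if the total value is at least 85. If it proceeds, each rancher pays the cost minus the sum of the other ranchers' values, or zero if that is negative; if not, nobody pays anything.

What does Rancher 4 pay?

21

Total value 87 ≥ cost 85, so the project is built.
The other ranchers' values sum to 64.
Cost minus that sum is 85 - 64 = 21.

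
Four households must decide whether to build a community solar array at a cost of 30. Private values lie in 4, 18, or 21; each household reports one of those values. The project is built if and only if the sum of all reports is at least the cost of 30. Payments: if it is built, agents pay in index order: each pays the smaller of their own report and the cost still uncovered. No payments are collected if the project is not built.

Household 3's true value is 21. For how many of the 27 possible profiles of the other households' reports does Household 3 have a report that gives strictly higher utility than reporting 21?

Others report (4, 4, 4): truth gives 0; report 18 gives 3 > 0. Violating.
Others report (4, 4, 18): truth gives 0; report 4 gives 17 > 0. Violating.
Others report (4, 4, 21): truth gives 0; report 4 gives 17 > 0. Violating.
Others report (4, 18, 4): truth gives 13; report 4 gives 17 > 13. Violating.
Others report (18, 18, 4): truth gives 21; no alternative beats it.
Others report (18, 18, 18): truth gives 21; no alternative beats it.
(Checking all 27 profiles: 15 have a profitable deviation, 12 do not.)

15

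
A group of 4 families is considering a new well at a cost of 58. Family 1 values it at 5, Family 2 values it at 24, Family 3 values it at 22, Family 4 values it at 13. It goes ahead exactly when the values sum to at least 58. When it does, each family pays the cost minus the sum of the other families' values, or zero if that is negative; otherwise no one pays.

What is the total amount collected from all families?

41

Total value 64 ≥ cost 58, so it is built.
Family 1: others sum to 59; max(0, 58 - 59) = 0.
Family 2: others sum to 40; max(0, 58 - 40) = 18.
Family 3: others sum to 42; max(0, 58 - 42) = 16.
Family 4: others sum to 51; max(0, 58 - 51) = 7.
Total collected = 0 + 18 + 16 + 7 = 41.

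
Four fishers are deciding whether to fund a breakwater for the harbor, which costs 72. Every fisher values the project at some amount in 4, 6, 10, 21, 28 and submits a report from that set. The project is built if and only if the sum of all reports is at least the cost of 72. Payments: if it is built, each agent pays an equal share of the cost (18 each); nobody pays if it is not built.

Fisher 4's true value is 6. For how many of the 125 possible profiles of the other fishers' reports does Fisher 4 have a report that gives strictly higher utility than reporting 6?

3

Others report (10, 28, 28): truth gives -12; report 4 gives 0 > -12. Violating.
Others report (28, 10, 28): truth gives -12; report 4 gives 0 > -12. Violating.
Others report (28, 28, 10): truth gives -12; report 4 gives 0 > -12. Violating.
Others report (4, 4, 4): truth gives 0; no alternative beats it.
Others report (4, 4, 6): truth gives 0; no alternative beats it.
(Checking all 125 profiles: 3 have a profitable deviation, 122 do not.)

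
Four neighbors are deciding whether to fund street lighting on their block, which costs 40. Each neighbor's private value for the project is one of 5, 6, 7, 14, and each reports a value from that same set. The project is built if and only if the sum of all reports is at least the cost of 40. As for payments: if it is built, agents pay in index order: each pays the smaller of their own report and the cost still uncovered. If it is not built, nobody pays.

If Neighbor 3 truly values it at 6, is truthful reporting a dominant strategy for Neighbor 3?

No

Consider the case where Neighbor 1 reports 7, Neighbor 2 reports 14 and Neighbor 4 reports 14.
Truthful report 6: project built, pays 6, utility 6 - 6 = 0.
Report 5 instead: project built, pays 5, utility 6 - 5 = 1.
Since 1 > 0, reporting 5 is strictly better here, so truthful reporting is not dominant.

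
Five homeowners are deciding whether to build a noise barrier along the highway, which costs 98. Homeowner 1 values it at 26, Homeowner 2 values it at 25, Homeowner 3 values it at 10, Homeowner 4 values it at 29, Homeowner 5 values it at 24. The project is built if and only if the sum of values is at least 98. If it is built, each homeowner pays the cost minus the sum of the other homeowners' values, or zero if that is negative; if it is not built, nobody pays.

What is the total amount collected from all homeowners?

40

Total value 114 ≥ cost 98, so it is built.
Homeowner 1: others sum to 88; max(0, 98 - 88) = 10.
Homeowner 2: others sum to 89; max(0, 98 - 89) = 9.
Homeowner 3: others sum to 104; max(0, 98 - 104) = 0.
Homeowner 4: others sum to 85; max(0, 98 - 85) = 13.
Homeowner 5: others sum to 90; max(0, 98 - 90) = 8.
Total collected = 10 + 9 + 0 + 13 + 8 = 40.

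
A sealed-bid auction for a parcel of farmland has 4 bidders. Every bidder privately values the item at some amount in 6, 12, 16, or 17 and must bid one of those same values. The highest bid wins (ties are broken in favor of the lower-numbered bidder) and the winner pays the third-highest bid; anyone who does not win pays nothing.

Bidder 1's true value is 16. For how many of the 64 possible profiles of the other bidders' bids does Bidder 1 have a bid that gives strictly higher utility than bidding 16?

12

Others bid (6, 6, 17): truth gives 0; bid 17 gives 10 > 0. Violating.
Others bid (6, 12, 17): truth gives 0; bid 17 gives 4 > 0. Violating.
Others bid (6, 17, 6): truth gives 0; bid 17 gives 10 > 0. Violating.
Others bid (6, 17, 12): truth gives 0; bid 17 gives 4 > 0. Violating.
Others bid (6, 6, 6): truth gives 10; no alternative beats it.
Others bid (6, 6, 12): truth gives 10; no alternative beats it.
(Checking all 64 profiles: 12 have a profitable deviation, 52 do not.)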